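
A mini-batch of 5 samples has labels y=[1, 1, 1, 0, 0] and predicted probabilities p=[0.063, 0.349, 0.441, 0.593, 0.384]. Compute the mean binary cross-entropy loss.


L[0] = -ln(0.063) = 2.7646
L[1] = -ln(0.349) = 1.0527
L[2] = -ln(0.441) = 0.8187
L[3] = -ln(1-0.593) = -ln(0.407) = 0.8989
L[4] = -ln(1-0.384) = -ln(0.616) = 0.4845
mean = (2.7646 + 1.0527 + 0.8187 + 0.8989 + 0.4845)/5 = 1.2039

1.2039


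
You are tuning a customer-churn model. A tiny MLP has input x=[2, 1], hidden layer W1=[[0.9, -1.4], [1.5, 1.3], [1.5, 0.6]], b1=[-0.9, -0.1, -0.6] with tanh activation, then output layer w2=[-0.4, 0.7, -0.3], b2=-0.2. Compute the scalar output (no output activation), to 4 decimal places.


z1[0] = (0.9)·(2) + (-1.4)·(1) - 0.9 = -0.5
z1[1] = (1.5)·(2) + (1.3)·(1) - 0.1 = 4.2
z1[2] = (1.5)·(2) + (0.6)·(1) - 0.6 = 3.0
h = tanh(z1) = [-0.4621, 0.9996, 0.9951]
output = (-0.4)·(-0.4621) + (0.7)·(0.9996) + (-0.3)·(0.9951) - 0.2 = 0.386

0.386


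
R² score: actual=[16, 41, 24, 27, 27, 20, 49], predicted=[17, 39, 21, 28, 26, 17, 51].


ȳ = 29.1429
SS_res = Σ(y-ŷ)² = 29
SS_tot = Σ(y-ȳ)² = 826.86
R² = 1 - SS_res/SS_tot = 1 - 0.0351 = 0.9649

0.9649


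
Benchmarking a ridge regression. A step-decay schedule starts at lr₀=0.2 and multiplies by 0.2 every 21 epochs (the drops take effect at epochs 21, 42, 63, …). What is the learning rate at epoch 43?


n_drops = ⌊43/21⌋ = 2
lr = 0.2·0.2^2 = 0.2·0.04 = 0.008

0.008


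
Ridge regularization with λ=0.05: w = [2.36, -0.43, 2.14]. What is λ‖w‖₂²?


‖w‖₂² = (2.36)² + (-0.43)² + (2.14)²
     = 5.5696 + 0.1849 + 4.5796
     = 10.3341
λ·‖w‖₂² = 0.05·10.3341 = 0.516705

0.516705


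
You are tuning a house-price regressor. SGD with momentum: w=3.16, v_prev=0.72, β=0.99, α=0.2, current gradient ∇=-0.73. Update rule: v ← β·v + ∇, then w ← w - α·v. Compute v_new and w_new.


v_new = 0.99·0.72 - 0.73 = 0.7128 - 0.73 = -0.0172
w_new = 3.16 - 0.2·-0.0172 = 3.16 + 0.00344 = 3.16344

v_new=-0.0172, w_new=3.16344


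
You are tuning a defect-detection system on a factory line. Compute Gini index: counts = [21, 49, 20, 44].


Probabilities: [21/134, 49/134, 20/134, 44/134] ≈ [0.1567, 0.3657, 0.1493, 0.3284]
Σpᵢ² = (441 + 2401 + 400 + 1936)/134² = 5178/17956
Gini = 1 - Σpᵢ² = 1 - 5178/17956 = 0.7116

0.7116


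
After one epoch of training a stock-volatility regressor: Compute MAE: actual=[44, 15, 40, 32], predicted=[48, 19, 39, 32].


Absolute errors: |44-48|=4, |15-19|=4, |40-39|=1, |32-32|=0
Sum = 9
MAE = 9/4 = 9/4

9/4


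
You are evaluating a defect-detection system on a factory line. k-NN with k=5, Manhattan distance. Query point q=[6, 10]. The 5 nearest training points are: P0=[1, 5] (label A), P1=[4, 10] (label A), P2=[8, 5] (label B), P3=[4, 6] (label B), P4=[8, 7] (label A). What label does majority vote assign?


d(q,P0) = 10  (label A)
d(q,P1) = 2  (label A)
d(q,P2) = 7  (label B)
d(q,P3) = 6  (label B)
d(q,P4) = 5  (label A)
Votes: A=3, B=2
Majority → A

A


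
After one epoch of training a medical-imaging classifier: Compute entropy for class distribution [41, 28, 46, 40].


Probabilities: [41/155, 28/155, 46/155, 40/155] ≈ [0.2645, 0.1806, 0.2968, 0.2581]
H = -((41/155)·log₂(41/155) + (28/155)·log₂(28/155) + (46/155)·log₂(46/155) + (40/155)·log₂(40/155))
  = 1.9779 bits

1.9779 bits


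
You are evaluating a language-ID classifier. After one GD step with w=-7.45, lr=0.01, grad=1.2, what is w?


w_new = w - α·∇
= -7.45 - 0.01·1.2
= -7.45 - 0.012
= -7.462

-7.462


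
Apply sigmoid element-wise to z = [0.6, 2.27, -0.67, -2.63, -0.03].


σ(0.6) = 1/(1+e^-0.6) = 0.6457
σ(2.27) = 1/(1+e^-2.27) = 0.9064
σ(-0.67) = 1/(1+e^0.67) = 0.3385
σ(-2.63) = 1/(1+e^2.63) = 0.0672
σ(-0.03) = 1/(1+e^0.03) = 0.4925
result = [0.6457, 0.9064, 0.3385, 0.0672, 0.4925]

[0.6457, 0.9064, 0.3385, 0.0672, 0.4925]


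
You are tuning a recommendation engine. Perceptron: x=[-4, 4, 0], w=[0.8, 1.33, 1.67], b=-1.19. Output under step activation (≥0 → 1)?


z = (-4)·(0.8) + (4)·(1.33) + (0)·(1.67) - 1.19
  = 0.93
step(z) = 1 (z≥0)

1


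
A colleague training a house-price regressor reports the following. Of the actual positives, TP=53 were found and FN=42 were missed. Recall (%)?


Recall = TP/(TP+FN)
= 53/(53+42)
= 53/95 = 55.79%

55.79%


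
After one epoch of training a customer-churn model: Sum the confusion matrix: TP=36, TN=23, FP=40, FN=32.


Total = TP + TN + FP + FN
= 36 + 23 + 40 + 32
= 131
(Predicted positive: 76, predicted negative: 55)

131


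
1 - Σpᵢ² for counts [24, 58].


Probabilities: [24/82, 58/82] ≈ [0.2927, 0.7073]
Σpᵢ² = (576 + 3364)/82² = 3940/6724
Gini = 1 - Σpᵢ² = 1 - 3940/6724 = 0.414

0.414


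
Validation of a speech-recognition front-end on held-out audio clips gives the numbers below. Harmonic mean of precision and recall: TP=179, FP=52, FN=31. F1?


Precision = 179/231 = 0.7749
Recall = 179/210 = 0.8524
F1 = 2·P·R/(P+R) = 2·TP/(2·TP+FP+FN) = 358/(358+52+31) = 358/441 = 0.8118

0.8118


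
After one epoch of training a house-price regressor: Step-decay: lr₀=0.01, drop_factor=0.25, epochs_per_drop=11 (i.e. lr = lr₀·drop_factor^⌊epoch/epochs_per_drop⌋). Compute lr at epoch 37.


n_drops = ⌊37/11⌋ = 3
lr = 0.01·0.25^3 = 0.01·0.015625 = 0.00015625

0.00015625


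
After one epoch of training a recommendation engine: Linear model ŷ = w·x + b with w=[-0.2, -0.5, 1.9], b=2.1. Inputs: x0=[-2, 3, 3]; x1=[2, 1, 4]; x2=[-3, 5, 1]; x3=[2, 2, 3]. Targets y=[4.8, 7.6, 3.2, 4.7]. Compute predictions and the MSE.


ŷ0 = (-0.2)·(-2) + (-0.5)·(3) + (1.9)·(3) + 2.1 = 6.7
ŷ1 = (-0.2)·(2) + (-0.5)·(1) + (1.9)·(4) + 2.1 = 8.8
ŷ2 = (-0.2)·(-3) + (-0.5)·(5) + (1.9)·(1) + 2.1 = 2.1
ŷ3 = (-0.2)·(2) + (-0.5)·(2) + (1.9)·(3) + 2.1 = 6.4
errors² = [3.61, 1.44, 1.21, 2.89]
MSE = 9.1500/4 = 2.2875

2.2875


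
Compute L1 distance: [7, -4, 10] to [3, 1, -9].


d = |7-3| + |-4-1| + |10+ 9|
  = 4 + 5 + 19
  = 28

28


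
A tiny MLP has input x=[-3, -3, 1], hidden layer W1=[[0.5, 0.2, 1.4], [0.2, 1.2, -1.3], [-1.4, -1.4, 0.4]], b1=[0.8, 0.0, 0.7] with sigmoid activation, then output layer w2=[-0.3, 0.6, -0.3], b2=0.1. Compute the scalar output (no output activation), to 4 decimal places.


z1[0] = (0.5)·(-3) + (0.2)·(-3) + (1.4)·(1) + 0.8 = 0.1
z1[1] = (0.2)·(-3) + (1.2)·(-3) + (-1.3)·(1) + 0.0 = -5.5
z1[2] = (-1.4)·(-3) + (-1.4)·(-3) + (0.4)·(1) + 0.7 = 9.5
h = sigmoid(z1) = [0.525, 0.0041, 0.9999]
output = (-0.3)·(0.525) + (0.6)·(0.0041) + (-0.3)·(0.9999) + 0.1 = -0.355

-0.355


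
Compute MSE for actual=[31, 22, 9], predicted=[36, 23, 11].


Squared errors: (31-36)²=25, (22-23)²=1, (9-11)²=4
Sum = 30
MSE = 30/3 = 10

10


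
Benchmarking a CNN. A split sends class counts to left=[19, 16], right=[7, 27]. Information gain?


Parent = [26, 43], H_parent = 0.9558
H_left = 0.9947 (n=35), H_right = 0.7335 (n=34)
H_children = (35/69)·0.9947 + (34/69)·0.7335 = 0.866
IG = 0.9558 - 0.866 = 0.0898

0.0898


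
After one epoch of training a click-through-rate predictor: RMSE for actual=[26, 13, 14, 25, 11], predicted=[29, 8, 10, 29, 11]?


MSE = 66/5 = 13.2
RMSE = √(66/5) = 3.6332

3.6332


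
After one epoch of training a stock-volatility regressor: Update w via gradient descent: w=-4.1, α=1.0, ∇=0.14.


w_new = w - α·∇
= -4.1 - 1.0·0.14
= -4.1 - 0.14
= -4.24

-4.24


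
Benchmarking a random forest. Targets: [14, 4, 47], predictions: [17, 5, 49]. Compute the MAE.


Absolute errors: |14-17|=3, |4-5|=1, |47-49|=2
Sum = 6
MAE = 6/3 = 2

2


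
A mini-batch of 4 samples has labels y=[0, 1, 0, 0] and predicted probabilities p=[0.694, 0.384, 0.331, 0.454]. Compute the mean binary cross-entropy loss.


L[0] = -ln(1-0.694) = -ln(0.306) = 1.1842
L[1] = -ln(0.384) = 0.9571
L[2] = -ln(1-0.331) = -ln(0.669) = 0.402
L[3] = -ln(1-0.454) = -ln(0.546) = 0.6051
mean = (1.1842 + 0.9571 + 0.402 + 0.6051)/4 = 0.7871

0.7871


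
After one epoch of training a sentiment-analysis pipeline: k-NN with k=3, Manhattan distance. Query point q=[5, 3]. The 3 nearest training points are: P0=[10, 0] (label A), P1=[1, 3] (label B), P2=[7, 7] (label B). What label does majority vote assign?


d(q,P0) = 8  (label A)
d(q,P1) = 4  (label B)
d(q,P2) = 6  (label B)
Votes: A=1, B=2
Majority → B

B


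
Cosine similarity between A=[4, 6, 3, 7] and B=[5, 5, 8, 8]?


A·B = 4·5 + 6·5 + 3·8 + 7·8 = 130
‖A‖ = √110 = 10.4881, ‖B‖ = √178 = 13.3417
cos = 130/(√110·√178) = 130/√19580 = 0.929

0.929


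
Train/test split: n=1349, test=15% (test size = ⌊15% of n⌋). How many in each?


Test = ⌊1349·15/100⌋ = 202
Train = 1349 - 202 = 1147

Train: 1147, Test: 202


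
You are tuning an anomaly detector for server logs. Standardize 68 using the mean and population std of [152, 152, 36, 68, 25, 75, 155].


μ = 94.7143, σ = 52.9251
z = (68 - 94.7143)/52.9251 = -0.5048

-0.5048


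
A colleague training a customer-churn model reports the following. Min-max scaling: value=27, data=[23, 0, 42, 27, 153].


min=0, max=153
(27-0)/(153-0) = 27/153 = 0.1765

0.1765


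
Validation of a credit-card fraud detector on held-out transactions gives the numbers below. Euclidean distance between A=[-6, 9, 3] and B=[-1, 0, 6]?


d = √((-6+ 1)² + (9-0)² + (3-6)²)
  = √(25 + 81 + 9)
  = √115 = 10.7238

10.7238


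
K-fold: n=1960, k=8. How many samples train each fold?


Fold size = 1960/8 = 245
Training per fold = 1960 - 245 = 1715

1715


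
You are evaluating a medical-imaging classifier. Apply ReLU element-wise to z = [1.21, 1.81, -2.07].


ReLU(1.21) = max(0, 1.21) = 1.21
ReLU(1.81) = max(0, 1.81) = 1.81
ReLU(-2.07) = max(0, -2.07) = 0.0
result = [1.21, 1.81, 0.0]

[1.21, 1.81, 0.0]


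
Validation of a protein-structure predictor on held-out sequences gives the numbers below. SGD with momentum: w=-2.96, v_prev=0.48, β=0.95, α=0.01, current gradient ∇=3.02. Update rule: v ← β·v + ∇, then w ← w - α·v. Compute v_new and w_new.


v_new = 0.95·0.48 + 3.02 = 0.456 + 3.02 = 3.476
w_new = -2.96 - 0.01·3.476 = -2.96 - 0.03476 = -2.99476

v_new=3.476, w_new=-2.99476


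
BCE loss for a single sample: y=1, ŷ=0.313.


BCE = -[y·ln(p) + (1-y)·ln(1-p)]
= -1·ln(0.313) - 0
= -ln(0.313) = 1.1616

1.1616


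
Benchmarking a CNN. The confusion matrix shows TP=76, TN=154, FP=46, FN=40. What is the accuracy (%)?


Accuracy = (TP+TN)/(TP+TN+FP+FN)
= (76+154)/(316)
= 230/316 = 72.78%

72.78%


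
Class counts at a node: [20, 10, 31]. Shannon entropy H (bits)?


Probabilities: [20/61, 10/61, 31/61] ≈ [0.3279, 0.1639, 0.5082]
H = -((20/61)·log₂(20/61) + (10/61)·log₂(10/61) + (31/61)·log₂(31/61))
  = 1.4514 bits

1.4514 bits


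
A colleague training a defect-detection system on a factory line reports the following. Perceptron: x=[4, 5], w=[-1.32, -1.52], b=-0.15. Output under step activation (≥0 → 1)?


z = (4)·(-1.32) + (5)·(-1.52) - 0.15
  = -13.03
step(z) = 0 (z<0)

0


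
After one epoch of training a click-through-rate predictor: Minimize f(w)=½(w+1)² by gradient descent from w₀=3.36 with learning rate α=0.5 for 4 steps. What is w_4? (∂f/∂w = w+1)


step 1: grad = 3.36+1 = 4.36; w = 3.36 - 0.5·(4.36) = 1.18
step 2: grad = 1.18+1 = 2.18; w = 1.18 - 0.5·(2.18) = 0.09
step 3: grad = 0.09+1 = 1.09; w = 0.09 - 0.5·(1.09) = -0.455
step 4: grad = -0.455+1 = 0.545; w = -0.455 - 0.5·(0.545) = -0.7275

-0.7275


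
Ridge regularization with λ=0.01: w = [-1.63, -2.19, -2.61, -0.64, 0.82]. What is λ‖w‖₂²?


‖w‖₂² = (-1.63)² + (-2.19)² + (-2.61)² + (-0.64)² + (0.82)²
     = 2.6569 + 4.7961 + 6.8121 + 0.4096 + 0.6724
     = 15.3471
λ·‖w‖₂² = 0.01·15.3471 = 0.153471

0.153471


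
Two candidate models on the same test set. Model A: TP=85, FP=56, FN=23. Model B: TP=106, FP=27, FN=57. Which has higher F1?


Model A: P=85/141=0.6028, R=85/108=0.787, F1=2PR/(P+R)=2TP/(2TP+FP+FN)=170/249=0.6827
Model B: P=106/133=0.797, R=106/163=0.6503, F1=2PR/(P+R)=2TP/(2TP+FP+FN)=212/296=0.7162
0.6827 < 0.7162 → Model B

Model B


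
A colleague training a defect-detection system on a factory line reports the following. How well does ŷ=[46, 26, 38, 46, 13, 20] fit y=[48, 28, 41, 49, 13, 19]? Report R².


ȳ = 33
SS_res = Σ(y-ŷ)² = 27
SS_tot = Σ(y-ȳ)² = 1166
R² = 1 - SS_res/SS_tot = 1 - 0.0232 = 0.9768

0.9768


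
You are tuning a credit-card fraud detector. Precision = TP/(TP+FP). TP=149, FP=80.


Precision = TP/(TP+FP)
= 149/(149+80)
= 149/229 = 65.07%

65.07%


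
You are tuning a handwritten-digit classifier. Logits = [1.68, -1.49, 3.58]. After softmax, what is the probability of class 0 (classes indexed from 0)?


Exponentials: e^1.68=5.3656, e^-1.49=0.2254, e^3.58=35.8735
Sum = 41.4645
Softmax = [0.1294, 0.0054, 0.8652]
p[0] = 5.3656/41.4645 = 0.1294

0.1294


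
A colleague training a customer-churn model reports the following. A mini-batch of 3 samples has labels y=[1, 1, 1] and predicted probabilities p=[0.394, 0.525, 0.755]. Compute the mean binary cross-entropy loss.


L[0] = -ln(0.394) = 0.9314
L[1] = -ln(0.525) = 0.6444
L[2] = -ln(0.755) = 0.281
mean = (0.9314 + 0.6444 + 0.281)/3 = 0.6189

0.6189


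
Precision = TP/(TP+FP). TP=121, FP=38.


Precision = TP/(TP+FP)
= 121/(121+38)
= 121/159 = 76.1%

76.1%


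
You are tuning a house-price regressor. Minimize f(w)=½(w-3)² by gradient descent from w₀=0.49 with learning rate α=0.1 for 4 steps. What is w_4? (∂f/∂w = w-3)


step 1: grad = 0.49-3 = -2.51; w = 0.49 - 0.1·(-2.51) = 0.741
step 2: grad = 0.741-3 = -2.259; w = 0.741 - 0.1·(-2.259) = 0.9669
step 3: grad = 0.9669-3 = -2.0331; w = 0.9669 - 0.1·(-2.0331) = 1.17021
step 4: grad = 1.17021-3 = -1.82979; w = 1.17021 - 0.1·(-1.82979) = 1.353189

1.353189


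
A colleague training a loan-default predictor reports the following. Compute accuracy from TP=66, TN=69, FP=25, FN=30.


Accuracy = (TP+TN)/(TP+TN+FP+FN)
= (66+69)/(190)
= 135/190 = 71.05%

71.05%


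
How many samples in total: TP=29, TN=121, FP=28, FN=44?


Total = TP + TN + FP + FN
= 29 + 121 + 28 + 44
= 222
(Predicted positive: 57, predicted negative: 165)

222


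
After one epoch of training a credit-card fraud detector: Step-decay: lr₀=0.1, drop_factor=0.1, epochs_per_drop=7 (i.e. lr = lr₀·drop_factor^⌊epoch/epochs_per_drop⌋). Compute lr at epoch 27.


n_drops = ⌊27/7⌋ = 3
lr = 0.1·0.1^3 = 0.1·0.001 = 0.0001

0.0001


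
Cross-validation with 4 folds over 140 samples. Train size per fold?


Fold size = 140/4 = 35
Training per fold = 140 - 35 = 105

105


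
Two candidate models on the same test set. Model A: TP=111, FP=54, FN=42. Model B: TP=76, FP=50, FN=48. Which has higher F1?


Model A: P=111/165=0.6727, R=111/153=0.7255, F1=2PR/(P+R)=2TP/(2TP+FP+FN)=222/318=0.6981
Model B: P=76/126=0.6032, R=76/124=0.6129, F1=2PR/(P+R)=2TP/(2TP+FP+FN)=152/250=0.608
0.6981 > 0.608 → Model A

Model A


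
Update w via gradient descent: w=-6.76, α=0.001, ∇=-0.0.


w_new = w - α·∇
= -6.76 - 0.001·-0.0
= -6.76 - 0
= -6.76

-6.76


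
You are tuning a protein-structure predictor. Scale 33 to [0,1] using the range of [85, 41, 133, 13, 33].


min=13, max=133
(33-13)/(133-13) = 20/120 = 0.1667

0.1667


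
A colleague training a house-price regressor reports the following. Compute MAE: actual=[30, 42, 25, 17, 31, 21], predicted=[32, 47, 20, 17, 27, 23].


Absolute errors: |30-32|=2, |42-47|=5, |25-20|=5, |17-17|=0, |31-27|=4, |21-23|=2
Sum = 18
MAE = 18/6 = 3

3


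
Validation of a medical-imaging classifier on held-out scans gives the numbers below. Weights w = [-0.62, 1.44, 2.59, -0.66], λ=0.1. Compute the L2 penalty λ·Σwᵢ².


‖w‖₂² = (-0.62)² + (1.44)² + (2.59)² + (-0.66)²
     = 0.3844 + 2.0736 + 6.7081 + 0.4356
     = 9.6017
λ·‖w‖₂² = 0.1·9.6017 = 0.96017

0.96017


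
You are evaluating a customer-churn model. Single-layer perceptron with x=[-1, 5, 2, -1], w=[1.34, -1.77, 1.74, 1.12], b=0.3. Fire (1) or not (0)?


z = (-1)·(1.34) + (5)·(-1.77) + (2)·(1.74) + (-1)·(1.12) + 0.3
  = -7.53
step(z) = 0 (z<0)

0


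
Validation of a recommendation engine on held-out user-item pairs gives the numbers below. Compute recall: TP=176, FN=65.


Recall = TP/(TP+FN)
= 176/(176+65)
= 176/241 = 73.03%

73.03%


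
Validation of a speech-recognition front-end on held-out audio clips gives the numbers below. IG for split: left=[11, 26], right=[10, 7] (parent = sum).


Parent = [21, 33], H_parent = 0.9641
H_left = 0.878 (n=37), H_right = 0.9774 (n=17)
H_children = (37/54)·0.878 + (17/54)·0.9774 = 0.9093
IG = 0.9641 - 0.9093 = 0.0548

0.0548


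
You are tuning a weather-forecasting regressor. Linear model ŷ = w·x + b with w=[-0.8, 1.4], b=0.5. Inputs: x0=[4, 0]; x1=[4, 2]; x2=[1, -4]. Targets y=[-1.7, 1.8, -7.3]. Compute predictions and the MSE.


ŷ0 = (-0.8)·(4) + (1.4)·(0) + 0.5 = -2.7
ŷ1 = (-0.8)·(4) + (1.4)·(2) + 0.5 = 0.1
ŷ2 = (-0.8)·(1) + (1.4)·(-4) + 0.5 = -5.9
errors² = [1.0, 2.89, 1.96]
MSE = 5.8500/3 = 1.95

1.95


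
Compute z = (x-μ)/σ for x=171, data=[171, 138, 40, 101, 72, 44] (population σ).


μ = 94.3333, σ = 47.9815
z = (171 - 94.3333)/47.9815 = 1.5978

1.5978


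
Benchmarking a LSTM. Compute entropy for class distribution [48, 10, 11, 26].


Probabilities: [48/95, 10/95, 11/95, 26/95] ≈ [0.5053, 0.1053, 0.1158, 0.2737]
H = -((48/95)·log₂(48/95) + (10/95)·log₂(10/95) + (11/95)·log₂(11/95) + (26/95)·log₂(26/95))
  = 1.7113 bits

1.7113 bits


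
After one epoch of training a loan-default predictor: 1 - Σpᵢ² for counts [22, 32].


Probabilities: [22/54, 32/54] ≈ [0.4074, 0.5926]
Σpᵢ² = (484 + 1024)/54² = 1508/2916
Gini = 1 - Σpᵢ² = 1 - 1508/2916 = 0.4829

0.4829


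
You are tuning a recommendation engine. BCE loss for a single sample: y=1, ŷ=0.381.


BCE = -[y·ln(p) + (1-y)·ln(1-p)]
= -1·ln(0.381) - 0
= -ln(0.381) = 0.965

0.965


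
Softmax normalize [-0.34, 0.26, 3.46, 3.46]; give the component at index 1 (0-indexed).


Exponentials: e^-0.34=0.7118, e^0.26=1.2969, e^3.46=31.817, e^3.46=31.817
Sum = 65.6427
Softmax = [0.0108, 0.0198, 0.4847, 0.4847]
p[1] = 1.2969/65.6427 = 0.0198

0.0198


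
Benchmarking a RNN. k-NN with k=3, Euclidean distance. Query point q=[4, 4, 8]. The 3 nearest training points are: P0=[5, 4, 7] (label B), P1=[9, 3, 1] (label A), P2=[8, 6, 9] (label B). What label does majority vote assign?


d(q,P0) = 1.4142  (label B)
d(q,P1) = 8.6603  (label A)
d(q,P2) = 4.5826  (label B)
Votes: A=1, B=2
Majority → B

B


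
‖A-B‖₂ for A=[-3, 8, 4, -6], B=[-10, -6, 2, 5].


d = √((-3+ 10)² + (8+ 6)² + (4-2)² + (-6-5)²)
  = √(49 + 196 + 4 + 121)
  = √370 = 19.2354

19.2354


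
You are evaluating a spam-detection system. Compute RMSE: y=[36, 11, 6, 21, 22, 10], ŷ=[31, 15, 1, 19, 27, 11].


MSE = 96/6 = 16
RMSE = √(96/6) = 4.0

4.0


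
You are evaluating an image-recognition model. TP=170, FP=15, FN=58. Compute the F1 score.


Precision = 170/185 = 0.9189
Recall = 170/228 = 0.7456
F1 = 2·P·R/(P+R) = 2·TP/(2·TP+FP+FN) = 340/(340+15+58) = 340/413 = 0.8232

0.8232


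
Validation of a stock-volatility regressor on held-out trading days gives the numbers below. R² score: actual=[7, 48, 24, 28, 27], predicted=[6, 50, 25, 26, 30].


ȳ = 26.8
SS_res = Σ(y-ŷ)² = 19
SS_tot = Σ(y-ȳ)² = 850.8
R² = 1 - SS_res/SS_tot = 1 - 0.0223 = 0.9777

0.9777


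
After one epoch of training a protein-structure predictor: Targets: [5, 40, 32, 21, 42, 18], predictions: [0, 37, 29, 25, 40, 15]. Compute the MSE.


Squared errors: (5-0)²=25, (40-37)²=9, (32-29)²=9, (21-25)²=16, (42-40)²=4, (18-15)²=9
Sum = 72
MSE = 72/6 = 12

12


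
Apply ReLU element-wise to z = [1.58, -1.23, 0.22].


ReLU(1.58) = max(0, 1.58) = 1.58
ReLU(-1.23) = max(0, -1.23) = 0.0
ReLU(0.22) = max(0, 0.22) = 0.22
result = [1.58, 0.0, 0.22]

[1.58, 0.0, 0.22]


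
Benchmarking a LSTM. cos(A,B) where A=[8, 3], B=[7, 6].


A·B = 8·7 + 3·6 = 74
‖A‖ = √73 = 8.544, ‖B‖ = √85 = 9.2195
cos = 74/(√73·√85) = 74/√6205 = 0.9394

0.9394


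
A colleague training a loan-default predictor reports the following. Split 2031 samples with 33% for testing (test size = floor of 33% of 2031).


Test = ⌊2031·33/100⌋ = 670
Train = 2031 - 670 = 1361

Train: 1361, Test: 670


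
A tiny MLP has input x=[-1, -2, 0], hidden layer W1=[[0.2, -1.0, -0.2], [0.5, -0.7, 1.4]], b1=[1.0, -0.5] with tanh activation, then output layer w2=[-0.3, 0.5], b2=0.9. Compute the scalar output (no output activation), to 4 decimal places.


z1[0] = (0.2)·(-1) + (-1.0)·(-2) + (-0.2)·(0) + 1.0 = 2.8
z1[1] = (0.5)·(-1) + (-0.7)·(-2) + (1.4)·(0) - 0.5 = 0.4
h = tanh(z1) = [0.9926, 0.3799]
output = (-0.3)·(0.9926) + (0.5)·(0.3799) + 0.9 = 0.7922

0.7922


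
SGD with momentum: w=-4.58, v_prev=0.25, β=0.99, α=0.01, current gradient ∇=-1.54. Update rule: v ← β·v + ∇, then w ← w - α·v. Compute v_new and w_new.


v_new = 0.99·0.25 - 1.54 = 0.2475 - 1.54 = -1.2925
w_new = -4.58 - 0.01·-1.2925 = -4.58 + 0.012925 = -4.567075

v_new=-1.2925, w_new=-4.567075


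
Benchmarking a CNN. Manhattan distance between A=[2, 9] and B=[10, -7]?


d = |2-10| + |9+ 7|
  = 8 + 16
  = 24

24


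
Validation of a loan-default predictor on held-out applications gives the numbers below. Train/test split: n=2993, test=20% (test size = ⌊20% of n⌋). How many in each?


Test = ⌊2993·20/100⌋ = 598
Train = 2993 - 598 = 2395

Train: 2395, Test: 598


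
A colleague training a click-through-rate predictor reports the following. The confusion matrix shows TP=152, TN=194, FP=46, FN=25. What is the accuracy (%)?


Accuracy = (TP+TN)/(TP+TN+FP+FN)
= (152+194)/(417)
= 346/417 = 82.97%

82.97%


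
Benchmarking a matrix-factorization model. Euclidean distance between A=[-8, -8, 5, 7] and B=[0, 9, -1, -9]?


d = √((-8-0)² + (-8-9)² + (5+ 1)² + (7+ 9)²)
  = √(64 + 289 + 36 + 256)
  = √645 = 25.3969

25.3969


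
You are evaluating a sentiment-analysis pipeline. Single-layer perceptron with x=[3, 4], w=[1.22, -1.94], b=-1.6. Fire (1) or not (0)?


z = (3)·(1.22) + (4)·(-1.94) - 1.6
  = -5.7
step(z) = 0 (z<0)

0


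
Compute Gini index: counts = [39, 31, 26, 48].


Probabilities: [39/144, 31/144, 26/144, 48/144] ≈ [0.2708, 0.2153, 0.1806, 0.3333]
Σpᵢ² = (1521 + 961 + 676 + 2304)/144² = 5462/20736
Gini = 1 - Σpᵢ² = 1 - 5462/20736 = 0.7366

0.7366


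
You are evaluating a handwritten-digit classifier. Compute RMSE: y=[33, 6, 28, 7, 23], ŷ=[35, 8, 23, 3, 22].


MSE = 50/5 = 10
RMSE = √(50/5) = 3.1623

3.1623


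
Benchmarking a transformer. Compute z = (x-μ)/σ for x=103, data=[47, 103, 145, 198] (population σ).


μ = 123.25, σ = 55.4183
z = (103 - 123.25)/55.4183 = -0.3654

-0.3654


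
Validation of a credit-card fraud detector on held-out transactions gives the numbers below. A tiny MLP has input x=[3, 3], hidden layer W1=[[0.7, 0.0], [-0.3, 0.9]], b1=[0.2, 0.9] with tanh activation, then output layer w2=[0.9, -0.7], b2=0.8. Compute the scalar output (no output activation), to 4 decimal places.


z1[0] = (0.7)·(3) + (0.0)·(3) + 0.2 = 2.3
z1[1] = (-0.3)·(3) + (0.9)·(3) + 0.9 = 2.7
h = tanh(z1) = [0.9801, 0.991]
output = (0.9)·(0.9801) + (-0.7)·(0.991) + 0.8 = 0.9884

0.9884


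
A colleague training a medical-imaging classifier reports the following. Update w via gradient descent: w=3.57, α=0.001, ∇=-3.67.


w_new = w - α·∇
= 3.57 - 0.001·-3.67
= 3.57 + 0.00367
= 3.57367

3.57367


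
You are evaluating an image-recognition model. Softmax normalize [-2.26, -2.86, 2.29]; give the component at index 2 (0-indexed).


Exponentials: e^-2.26=0.1044, e^-2.86=0.0573, e^2.29=9.8749
Sum = 10.0366
Softmax = [0.0104, 0.0057, 0.9839]
p[2] = 9.8749/10.0366 = 0.9839

0.9839


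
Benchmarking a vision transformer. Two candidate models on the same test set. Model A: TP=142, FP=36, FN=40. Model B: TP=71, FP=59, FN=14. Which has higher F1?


Model A: P=142/178=0.7978, R=142/182=0.7802, F1=2PR/(P+R)=2TP/(2TP+FP+FN)=284/360=0.7889
Model B: P=71/130=0.5462, R=71/85=0.8353, F1=2PR/(P+R)=2TP/(2TP+FP+FN)=142/215=0.6605
0.7889 > 0.6605 → Model A

Model A


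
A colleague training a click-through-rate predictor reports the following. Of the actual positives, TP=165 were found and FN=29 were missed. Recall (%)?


Recall = TP/(TP+FN)
= 165/(165+29)
= 165/194 = 85.05%

85.05%


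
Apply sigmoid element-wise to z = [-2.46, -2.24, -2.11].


σ(-2.46) = 1/(1+e^2.46) = 0.0787
σ(-2.24) = 1/(1+e^2.24) = 0.0962
σ(-2.11) = 1/(1+e^2.11) = 0.1081
result = [0.0787, 0.0962, 0.1081]

[0.0787, 0.0962, 0.1081]


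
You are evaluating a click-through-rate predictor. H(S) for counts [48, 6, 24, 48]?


Probabilities: [48/126, 6/126, 24/126, 48/126] ≈ [0.381, 0.0476, 0.1905, 0.381]
H = -((48/126)·log₂(48/126) + (6/126)·log₂(6/126) + (24/126)·log₂(24/126) + (48/126)·log₂(48/126))
  = 1.7257 bits

1.7257 bits


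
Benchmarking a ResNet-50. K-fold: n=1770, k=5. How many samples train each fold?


Fold size = 1770/5 = 354
Training per fold = 1770 - 354 = 1416

1416


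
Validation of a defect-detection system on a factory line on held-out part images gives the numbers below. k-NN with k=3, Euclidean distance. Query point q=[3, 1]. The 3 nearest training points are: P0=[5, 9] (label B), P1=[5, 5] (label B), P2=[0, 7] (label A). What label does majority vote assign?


d(q,P0) = 8.2462  (label B)
d(q,P1) = 4.4721  (label B)
d(q,P2) = 6.7082  (label A)
Votes: A=1, B=2
Majority → B

B


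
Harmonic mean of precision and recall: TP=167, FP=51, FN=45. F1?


Precision = 167/218 = 0.7661
Recall = 167/212 = 0.7877
F1 = 2·P·R/(P+R) = 2·TP/(2·TP+FP+FN) = 334/(334+51+45) = 334/430 = 0.7767

0.7767


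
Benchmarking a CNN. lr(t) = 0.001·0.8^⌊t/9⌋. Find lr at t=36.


n_drops = ⌊36/9⌋ = 4
lr = 0.001·0.8^4 = 0.001·0.4096 = 0.0004096

0.0004096


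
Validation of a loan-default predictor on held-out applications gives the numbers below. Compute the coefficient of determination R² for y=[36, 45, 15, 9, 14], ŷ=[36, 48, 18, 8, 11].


ȳ = 23.8
SS_res = Σ(y-ŷ)² = 28
SS_tot = Σ(y-ȳ)² = 990.8
R² = 1 - SS_res/SS_tot = 1 - 0.0283 = 0.9717

0.9717


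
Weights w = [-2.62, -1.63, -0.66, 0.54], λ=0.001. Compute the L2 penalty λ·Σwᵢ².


‖w‖₂² = (-2.62)² + (-1.63)² + (-0.66)² + (0.54)²
     = 6.8644 + 2.6569 + 0.4356 + 0.2916
     = 10.2485
λ·‖w‖₂² = 0.001·10.2485 = 0.010249

0.010249


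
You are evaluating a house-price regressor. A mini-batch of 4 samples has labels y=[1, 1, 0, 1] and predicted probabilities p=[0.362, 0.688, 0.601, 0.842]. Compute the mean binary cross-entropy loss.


L[0] = -ln(0.362) = 1.0161
L[1] = -ln(0.688) = 0.374
L[2] = -ln(1-0.601) = -ln(0.399) = 0.9188
L[3] = -ln(0.842) = 0.172
mean = (1.0161 + 0.374 + 0.9188 + 0.172)/4 = 0.6202

0.6202


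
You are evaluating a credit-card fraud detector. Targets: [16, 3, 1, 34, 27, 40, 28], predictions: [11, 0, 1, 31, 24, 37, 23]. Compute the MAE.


Absolute errors: |16-11|=5, |3-0|=3, |1-1|=0, |34-31|=3, |27-24|=3, |40-37|=3, |28-23|=5
Sum = 22
MAE = 22/7 = 22/7

22/7


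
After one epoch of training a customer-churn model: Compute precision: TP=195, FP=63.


Precision = TP/(TP+FP)
= 195/(195+63)
= 195/258 = 75.58%

75.58%


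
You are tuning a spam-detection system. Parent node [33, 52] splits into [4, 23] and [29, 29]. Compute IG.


Parent = [33, 52], H_parent = 0.9637
H_left = 0.6052 (n=27), H_right = 1 (n=58)
H_children = (27/85)·0.6052 + (58/85)·1 = 0.8746
IG = 0.9637 - 0.8746 = 0.0891

0.0891


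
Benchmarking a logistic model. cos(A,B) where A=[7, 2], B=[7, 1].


A·B = 7·7 + 2·1 = 51
‖A‖ = √53 = 7.2801, ‖B‖ = √50 = 7.0711
cos = 51/(√53·√50) = 51/√2650 = 0.9907

0.9907


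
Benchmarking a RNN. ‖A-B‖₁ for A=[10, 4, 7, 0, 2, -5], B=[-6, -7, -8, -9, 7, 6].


d = |10+ 6| + |4+ 7| + |7+ 8| + |0+ 9| + |2-7| + |-5-6|
  = 16 + 11 + 15 + 9 + 5 + 11
  = 67

67


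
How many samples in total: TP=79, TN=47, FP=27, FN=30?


Total = TP + TN + FP + FN
= 79 + 47 + 27 + 30
= 183
(Predicted positive: 106, predicted negative: 77)

183


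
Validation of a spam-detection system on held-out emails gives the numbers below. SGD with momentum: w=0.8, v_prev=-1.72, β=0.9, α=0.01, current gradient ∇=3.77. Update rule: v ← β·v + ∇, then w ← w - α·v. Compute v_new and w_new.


v_new = 0.9·-1.72 + 3.77 = -1.548 + 3.77 = 2.222
w_new = 0.8 - 0.01·2.222 = 0.8 - 0.02222 = 0.77778

v_new=2.222, w_new=0.77778


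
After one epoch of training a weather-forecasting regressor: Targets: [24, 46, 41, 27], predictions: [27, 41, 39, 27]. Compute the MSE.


Squared errors: (24-27)²=9, (46-41)²=25, (41-39)²=4, (27-27)²=0
Sum = 38
MSE = 38/4 = 19/2

19/2


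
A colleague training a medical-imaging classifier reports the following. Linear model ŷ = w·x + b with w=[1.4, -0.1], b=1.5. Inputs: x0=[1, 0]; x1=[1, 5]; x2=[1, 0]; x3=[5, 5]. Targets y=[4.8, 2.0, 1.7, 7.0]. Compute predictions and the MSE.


ŷ0 = (1.4)·(1) + (-0.1)·(0) + 1.5 = 2.9
ŷ1 = (1.4)·(1) + (-0.1)·(5) + 1.5 = 2.4
ŷ2 = (1.4)·(1) + (-0.1)·(0) + 1.5 = 2.9
ŷ3 = (1.4)·(5) + (-0.1)·(5) + 1.5 = 8.0
errors² = [3.61, 0.16, 1.44, 1.0]
MSE = 6.2100/4 = 1.5525

1.5525


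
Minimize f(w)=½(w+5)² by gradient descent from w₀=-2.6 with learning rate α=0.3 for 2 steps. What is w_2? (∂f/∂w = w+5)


step 1: grad = -2.6+5 = 2.4; w = -2.6 - 0.3·(2.4) = -3.32
step 2: grad = -3.32+5 = 1.68; w = -3.32 - 0.3·(1.68) = -3.824

-3.824


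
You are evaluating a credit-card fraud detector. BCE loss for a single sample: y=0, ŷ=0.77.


BCE = -[y·ln(p) + (1-y)·ln(1-p)]
= -0 - 1·ln(1-0.77)
= -ln(0.23) = 1.4697

1.4697


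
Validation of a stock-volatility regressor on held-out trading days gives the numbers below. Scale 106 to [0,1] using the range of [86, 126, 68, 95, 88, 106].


min=68, max=126
(106-68)/(126-68) = 38/58 = 0.6552

0.6552


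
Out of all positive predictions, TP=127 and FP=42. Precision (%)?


Precision = TP/(TP+FP)
= 127/(127+42)
= 127/169 = 75.15%

75.15%


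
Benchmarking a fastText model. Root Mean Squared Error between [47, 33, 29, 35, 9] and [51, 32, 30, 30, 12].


MSE = 52/5 = 10.4
RMSE = √(52/5) = 3.2249

3.2249


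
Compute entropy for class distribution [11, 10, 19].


Probabilities: [11/40, 10/40, 19/40] ≈ [0.275, 0.25, 0.475]
H = -((11/40)·log₂(11/40) + (10/40)·log₂(10/40) + (19/40)·log₂(19/40))
  = 1.5223 bits

1.5223 bits


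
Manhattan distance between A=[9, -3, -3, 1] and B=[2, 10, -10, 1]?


d = |9-2| + |-3-10| + |-3+ 10| + |1-1|
  = 7 + 13 + 7 + 0
  = 27

27


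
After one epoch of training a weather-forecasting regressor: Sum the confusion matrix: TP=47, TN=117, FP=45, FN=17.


Total = TP + TN + FP + FN
= 47 + 117 + 45 + 17
= 226
(Predicted positive: 92, predicted negative: 134)

226


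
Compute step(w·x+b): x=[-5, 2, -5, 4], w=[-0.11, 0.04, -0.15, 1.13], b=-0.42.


z = (-5)·(-0.11) + (2)·(0.04) + (-5)·(-0.15) + (4)·(1.13) - 0.42
  = 5.48
step(z) = 1 (z≥0)

1


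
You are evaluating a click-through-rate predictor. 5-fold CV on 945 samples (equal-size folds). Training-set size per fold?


Fold size = 945/5 = 189
Training per fold = 945 - 189 = 756

756


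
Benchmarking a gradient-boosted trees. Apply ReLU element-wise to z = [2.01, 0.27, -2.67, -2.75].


ReLU(2.01) = max(0, 2.01) = 2.01
ReLU(0.27) = max(0, 0.27) = 0.27
ReLU(-2.67) = max(0, -2.67) = 0.0
ReLU(-2.75) = max(0, -2.75) = 0.0
result = [2.01, 0.27, 0.0, 0.0]

[2.01, 0.27, 0.0, 0.0]


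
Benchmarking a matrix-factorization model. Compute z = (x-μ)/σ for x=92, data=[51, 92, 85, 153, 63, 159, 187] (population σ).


μ = 112.8571, σ = 48.9327
z = (92 - 112.8571)/48.9327 = -0.4262

-0.4262


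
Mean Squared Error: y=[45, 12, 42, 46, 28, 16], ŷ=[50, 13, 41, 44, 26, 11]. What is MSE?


Squared errors: (45-50)²=25, (12-13)²=1, (42-41)²=1, (46-44)²=4, (28-26)²=4, (16-11)²=25
Sum = 60
MSE = 60/6 = 10

10


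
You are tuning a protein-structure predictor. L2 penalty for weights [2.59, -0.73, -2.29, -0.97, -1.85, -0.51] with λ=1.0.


‖w‖₂² = (2.59)² + (-0.73)² + (-2.29)² + (-0.97)² + (-1.85)² + (-0.51)²
     = 6.7081 + 0.5329 + 5.2441 + 0.9409 + 3.4225 + 0.2601
     = 17.1086
λ·‖w‖₂² = 1.0·17.1086 = 17.1086

17.1086


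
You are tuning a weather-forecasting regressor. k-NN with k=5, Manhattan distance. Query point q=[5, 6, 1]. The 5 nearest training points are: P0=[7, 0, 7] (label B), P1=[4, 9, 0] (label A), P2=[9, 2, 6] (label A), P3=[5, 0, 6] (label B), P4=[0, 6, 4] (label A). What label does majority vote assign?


d(q,P0) = 14  (label B)
d(q,P1) = 5  (label A)
d(q,P2) = 13  (label A)
d(q,P3) = 11  (label B)
d(q,P4) = 8  (label A)
Votes: A=3, B=2
Majority → A

A


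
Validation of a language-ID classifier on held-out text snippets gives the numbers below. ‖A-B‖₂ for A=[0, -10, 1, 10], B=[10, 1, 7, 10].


d = √((0-10)² + (-10-1)² + (1-7)² + (10-10)²)
  = √(100 + 121 + 36 + 0)
  = √257 = 16.0312

16.0312


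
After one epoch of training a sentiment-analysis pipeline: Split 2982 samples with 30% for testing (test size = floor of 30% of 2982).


Test = ⌊2982·30/100⌋ = 894
Train = 2982 - 894 = 2088

Train: 2088, Test: 894


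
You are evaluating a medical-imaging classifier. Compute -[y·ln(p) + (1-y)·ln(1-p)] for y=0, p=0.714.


BCE = -[y·ln(p) + (1-y)·ln(1-p)]
= -0 - 1·ln(1-0.714)
= -ln(0.286) = 1.2518

1.2518


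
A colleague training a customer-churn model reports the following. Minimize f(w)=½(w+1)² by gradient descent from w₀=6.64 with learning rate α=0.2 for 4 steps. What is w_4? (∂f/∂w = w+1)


step 1: grad = 6.64+1 = 7.64; w = 6.64 - 0.2·(7.64) = 5.112
step 2: grad = 5.112+1 = 6.112; w = 5.112 - 0.2·(6.112) = 3.8896
step 3: grad = 3.8896+1 = 4.8896; w = 3.8896 - 0.2·(4.8896) = 2.91168
step 4: grad = 2.91168+1 = 3.91168; w = 2.91168 - 0.2·(3.91168) = 2.129344

2.129344


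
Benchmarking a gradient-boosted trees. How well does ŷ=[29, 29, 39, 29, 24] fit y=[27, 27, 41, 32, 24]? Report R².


ȳ = 30.2
SS_res = Σ(y-ŷ)² = 21
SS_tot = Σ(y-ȳ)² = 178.8
R² = 1 - SS_res/SS_tot = 1 - 0.1174 = 0.8826

0.8826


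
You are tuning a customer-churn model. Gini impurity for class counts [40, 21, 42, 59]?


Probabilities: [40/162, 21/162, 42/162, 59/162] ≈ [0.2469, 0.1296, 0.2593, 0.3642]
Σpᵢ² = (1600 + 441 + 1764 + 3481)/162² = 7286/26244
Gini = 1 - Σpᵢ² = 1 - 7286/26244 = 0.7224

0.7224


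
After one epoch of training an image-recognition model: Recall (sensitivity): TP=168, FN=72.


Recall = TP/(TP+FN)
= 168/(168+72)
= 168/240 = 70.0%

70.0%


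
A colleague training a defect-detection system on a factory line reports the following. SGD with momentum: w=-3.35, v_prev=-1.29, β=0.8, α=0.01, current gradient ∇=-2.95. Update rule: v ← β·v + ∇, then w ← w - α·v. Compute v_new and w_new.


v_new = 0.8·-1.29 - 2.95 = -1.032 - 2.95 = -3.982
w_new = -3.35 - 0.01·-3.982 = -3.35 + 0.03982 = -3.31018

v_new=-3.982, w_new=-3.31018


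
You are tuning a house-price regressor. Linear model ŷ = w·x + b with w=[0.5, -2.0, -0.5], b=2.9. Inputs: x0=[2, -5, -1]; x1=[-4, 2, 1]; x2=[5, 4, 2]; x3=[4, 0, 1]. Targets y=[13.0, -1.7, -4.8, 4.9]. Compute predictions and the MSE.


ŷ0 = (0.5)·(2) + (-2.0)·(-5) + (-0.5)·(-1) + 2.9 = 14.4
ŷ1 = (0.5)·(-4) + (-2.0)·(2) + (-0.5)·(1) + 2.9 = -3.6
ŷ2 = (0.5)·(5) + (-2.0)·(4) + (-0.5)·(2) + 2.9 = -3.6
ŷ3 = (0.5)·(4) + (-2.0)·(0) + (-0.5)·(1) + 2.9 = 4.4
errors² = [1.96, 3.61, 1.44, 0.25]
MSE = 7.2600/4 = 1.815

1.815


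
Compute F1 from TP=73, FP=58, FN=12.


Precision = 73/131 = 0.5573
Recall = 73/85 = 0.8588
F1 = 2·P·R/(P+R) = 2·TP/(2·TP+FP+FN) = 146/(146+58+12) = 146/216 = 0.6759

0.6759


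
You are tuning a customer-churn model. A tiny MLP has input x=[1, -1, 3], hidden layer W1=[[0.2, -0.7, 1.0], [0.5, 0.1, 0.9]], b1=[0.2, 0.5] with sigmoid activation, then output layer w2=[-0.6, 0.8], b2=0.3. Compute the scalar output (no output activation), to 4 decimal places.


z1[0] = (0.2)·(1) + (-0.7)·(-1) + (1.0)·(3) + 0.2 = 4.1
z1[1] = (0.5)·(1) + (0.1)·(-1) + (0.9)·(3) + 0.5 = 3.6
h = sigmoid(z1) = [0.9837, 0.9734]
output = (-0.6)·(0.9837) + (0.8)·(0.9734) + 0.3 = 0.4885

0.4885


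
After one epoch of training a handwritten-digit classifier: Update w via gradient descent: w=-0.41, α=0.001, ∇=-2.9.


w_new = w - α·∇
= -0.41 - 0.001·-2.9
= -0.41 + 0.0029
= -0.4071

-0.4071


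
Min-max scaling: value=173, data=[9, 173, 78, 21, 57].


min=9, max=173
(173-9)/(173-9) = 164/164 = 1.0

1.0


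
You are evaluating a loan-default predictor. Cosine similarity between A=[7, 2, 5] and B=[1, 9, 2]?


A·B = 7·1 + 2·9 + 5·2 = 35
‖A‖ = √78 = 8.8318, ‖B‖ = √86 = 9.2736
cos = 35/(√78·√86) = 35/√6708 = 0.4273

0.4273


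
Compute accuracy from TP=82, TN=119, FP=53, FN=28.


Accuracy = (TP+TN)/(TP+TN+FP+FN)
= (82+119)/(282)
= 201/282 = 71.28%

71.28%


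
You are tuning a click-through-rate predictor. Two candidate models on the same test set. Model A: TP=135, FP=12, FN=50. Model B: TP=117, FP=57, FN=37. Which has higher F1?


Model A: P=135/147=0.9184, R=135/185=0.7297, F1=2PR/(P+R)=2TP/(2TP+FP+FN)=270/332=0.8133
Model B: P=117/174=0.6724, R=117/154=0.7597, F1=2PR/(P+R)=2TP/(2TP+FP+FN)=234/328=0.7134
0.8133 > 0.7134 → Model A

Model A


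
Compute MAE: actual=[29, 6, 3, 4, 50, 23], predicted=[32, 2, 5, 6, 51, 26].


Absolute errors: |29-32|=3, |6-2|=4, |3-5|=2, |4-6|=2, |50-51|=1, |23-26|=3
Sum = 15
MAE = 15/6 = 5/2

5/2


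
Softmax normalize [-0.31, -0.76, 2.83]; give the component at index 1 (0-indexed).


Exponentials: e^-0.31=0.7334, e^-0.76=0.4677, e^2.83=16.9455
Sum = 18.1466
Softmax = [0.0404, 0.0258, 0.9338]
p[1] = 0.4677/18.1466 = 0.0258

0.0258


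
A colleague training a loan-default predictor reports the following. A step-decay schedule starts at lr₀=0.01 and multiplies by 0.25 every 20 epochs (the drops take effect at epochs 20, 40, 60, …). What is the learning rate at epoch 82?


n_drops = ⌊82/20⌋ = 4
lr = 0.01·0.25^4 = 0.01·0.00390625 = 0.0000390625

0.0000390625


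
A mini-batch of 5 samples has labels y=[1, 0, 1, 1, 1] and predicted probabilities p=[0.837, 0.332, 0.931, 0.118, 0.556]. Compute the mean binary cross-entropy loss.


L[0] = -ln(0.837) = 0.1779
L[1] = -ln(1-0.332) = -ln(0.668) = 0.4035
L[2] = -ln(0.931) = 0.0715
L[3] = -ln(0.118) = 2.1371
L[4] = -ln(0.556) = 0.587
mean = (0.1779 + 0.4035 + 0.0715 + 2.1371 + 0.587)/5 = 0.6754

0.6754


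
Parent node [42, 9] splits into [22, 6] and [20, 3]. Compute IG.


Parent = [42, 9], H_parent = 0.6723
H_left = 0.7496 (n=28), H_right = 0.5586 (n=23)
H_children = (28/51)·0.7496 + (23/51)·0.5586 = 0.6635
IG = 0.6723 - 0.6635 = 0.0088

0.0088


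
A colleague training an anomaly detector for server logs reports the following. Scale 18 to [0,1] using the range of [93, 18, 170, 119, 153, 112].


min=18, max=170
(18-18)/(170-18) = 0/152 = 0.0

0.0


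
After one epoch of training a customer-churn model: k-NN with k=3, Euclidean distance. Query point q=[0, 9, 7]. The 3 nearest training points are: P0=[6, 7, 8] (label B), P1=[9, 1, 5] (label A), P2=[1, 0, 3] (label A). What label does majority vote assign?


d(q,P0) = 6.4031  (label B)
d(q,P1) = 12.2066  (label A)
d(q,P2) = 9.8995  (label A)
Votes: A=2, B=1
Majority → A

A
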